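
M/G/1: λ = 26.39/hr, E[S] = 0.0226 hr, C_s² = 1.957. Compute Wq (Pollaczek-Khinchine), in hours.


ρ = λ·E[S] = 26.39·0.0226 = 0.5964
E[S²] = E[S]²(1+C_s²) = 0.0226²·(1+1.957) = 0.001510
Wq = λ·E[S²]/(2(1−ρ)) = 26.39·0.001510/(2·0.4036) = 0.04938 hr

Final: 0.04938 hr


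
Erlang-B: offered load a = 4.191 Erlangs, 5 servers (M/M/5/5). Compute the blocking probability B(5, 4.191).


B(c,a) = (a^c/c!) / Σ_{k=0}^{c} a^k/k!
a^5/5! = 10.774746
Σ terms (k=0..5): 1.00000 + 4.19100 + 8.78224 + 12.26879 + 12.85462 + 10.77475 = 49.871402
B = 10.774746/49.871402 = 0.216051

Final: 0.216051


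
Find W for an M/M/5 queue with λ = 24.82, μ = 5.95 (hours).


a = 4.1714; ρ = 0.8343; P₀ = 0.009794
Lq = P₀·a^c·ρ/(c!(1−ρ)²) = 3.13188
Wq = Lq/λ = 3.13188/24.82 = 0.12618 hr
W = Wq + 1/μ = 0.12618 + 0.16807 = 0.29425 hr

Final: 0.29425 hr


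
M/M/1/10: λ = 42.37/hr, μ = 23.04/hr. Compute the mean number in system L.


ρ = 42.37/23.04 = 1.8390
L = ρ[1 − (K+1)ρ^K + Kρ^(K+1)] / [(1−ρ)(1−ρ^(K+1))]
Numerator: 1.8390·(1 − 11·442.343747 + 10·813.459399) = 6013.106222
Denominator: (-0.8390)·(-812.459399) = 681.633689
L = 6013.106222/681.633689 = 8.8216

Final: 8.8216


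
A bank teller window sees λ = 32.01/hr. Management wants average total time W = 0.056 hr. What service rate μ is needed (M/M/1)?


W = 1/(μ−λ) ⇒ μ − λ = 1/W = 1/0.056 = 17.8571
μ = λ + 1/W = 32.01 + 17.8571 = 49.8671 per hr

Final: 49.8671 /hr


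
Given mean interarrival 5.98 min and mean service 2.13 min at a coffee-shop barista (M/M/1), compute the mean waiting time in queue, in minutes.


λ = 60/5.98 = 10.0334 /hr
μ = 60/2.13 = 28.1690 /hr
ρ = λ/μ = 10.0334/28.1690 = 0.3562
Wq = ρ/(μ−λ) = 0.3562/(28.1690−10.0334) = 0.01964 hr
In minutes: 0.01964·60 = 1.178 min

Final: 1.178 min


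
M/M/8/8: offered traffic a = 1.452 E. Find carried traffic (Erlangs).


B(8,1.452) = 0.0001147 (Erlang-B)
Carried load = a(1 − B) = 1.452·(1 − 0.0001147) = 1.452·0.999885 = 1.4518 E

Final: 1.4518 Erlangs


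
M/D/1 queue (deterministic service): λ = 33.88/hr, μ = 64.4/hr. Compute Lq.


ρ = 33.88/64.4 = 0.5261
M/D/1: Lq = ρ²/(2(1−ρ)) = 0.2768/(2·0.4739) = 0.29200

Final: 0.29200


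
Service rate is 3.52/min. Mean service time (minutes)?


Mean service time = 1/μ = 1/3.52 minute = 0.28409 minute
In minutes: 0.28409 × 1 = 0.2841 min

Final: 0.2841 min


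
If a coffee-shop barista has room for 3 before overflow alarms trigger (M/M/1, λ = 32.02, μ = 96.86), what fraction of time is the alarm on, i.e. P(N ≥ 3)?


ρ = 32.02/96.86 = 0.3306
P(N ≥ n) = ρ^n = 0.3306^3 = 0.036127

Final: 0.036127


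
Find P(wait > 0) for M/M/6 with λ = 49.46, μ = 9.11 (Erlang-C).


a = λ/μ = 5.4292; ρ = a/6 = 0.9049
P₀ = 0.002011 (from M/M/c formula)
C(c,a) = [a^c/(c!(1−ρ))]·P₀ = [25610.28493/(720·0.09513)]·0.002011
= 373.89374·0.002011 = 0.751931

Final: 0.751931


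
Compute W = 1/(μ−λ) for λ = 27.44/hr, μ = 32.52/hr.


W = 1/(μ−λ) = 1/(32.52 − 27.44) = 1/5.08 = 0.1969 hr

Final: 0.1969 hr


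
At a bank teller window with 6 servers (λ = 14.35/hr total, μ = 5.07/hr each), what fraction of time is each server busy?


ρ = λ/(cμ) = 14.35/(6·5.07) = 14.35/30.42 = 0.4717

Final: 0.4717


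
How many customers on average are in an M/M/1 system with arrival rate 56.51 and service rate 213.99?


ρ = λ/μ = 56.51/213.99 = 0.2641
L = ρ/(1−ρ) = 0.2641/(1 − 0.2641) = 0.2641/0.7359 = 0.3588

Final: 0.3588


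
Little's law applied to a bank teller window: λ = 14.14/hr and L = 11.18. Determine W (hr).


W = L/λ = 11.18/14.14 = 0.7907 hr

Final: 0.7907 hr


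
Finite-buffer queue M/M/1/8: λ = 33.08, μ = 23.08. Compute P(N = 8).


ρ = λ/μ = 33.08/23.08 = 1.4333
P_K = (1−ρ)ρ^K/(1−ρ^(K+1)) = (-0.4333·17.808920)/(1 − 25.525089)
= -7.716170/-24.525089 = 0.314624

Final: 0.314624


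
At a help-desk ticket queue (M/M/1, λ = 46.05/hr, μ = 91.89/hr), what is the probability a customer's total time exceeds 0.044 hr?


W ~ Exponential(μ−λ) for M/M/1.
μ − λ = 91.89 − 46.05 = 45.8400
P(W > t) = e^{−(μ−λ)t} = e^{−2.0170} = 0.133059

Final: 0.133059


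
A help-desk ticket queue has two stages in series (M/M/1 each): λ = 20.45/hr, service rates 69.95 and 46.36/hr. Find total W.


Each node sees arrival rate λ = 20.45/hr (tandem ⇒ throughput preserved).
W₁ = 1/(μ₁−λ) = 1/(69.95−20.45) = 0.02020 hr
W₂ = 1/(μ₂−λ) = 1/(46.36−20.45) = 0.03860 hr
W_total = W₁ + W₂ = 0.02020 + 0.03860 = 0.05880 hr

Final: 0.05880 hr


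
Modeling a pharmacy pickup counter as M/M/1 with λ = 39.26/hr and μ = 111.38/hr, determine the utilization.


ρ = λ/μ = 39.26/111.38 = 0.3525

Final: 0.3525


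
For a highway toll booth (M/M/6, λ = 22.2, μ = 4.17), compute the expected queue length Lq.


a = λ/μ = 5.3237; ρ = a/6 = 0.8873
P₀ = 0.002530
Lq = P₀·a^c·ρ / (c!·(1−ρ)²) = 0.002530·22766.77507·0.8873/(720·0.01270)
= 5.58710

Final: 5.58710


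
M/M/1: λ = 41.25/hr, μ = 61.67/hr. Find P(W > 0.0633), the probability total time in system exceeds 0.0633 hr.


W ~ Exponential(μ−λ) for M/M/1.
μ − λ = 61.67 − 41.25 = 20.4200
P(W > t) = e^{−(μ−λ)t} = e^{−1.2926} = 0.274560

Final: 0.274560


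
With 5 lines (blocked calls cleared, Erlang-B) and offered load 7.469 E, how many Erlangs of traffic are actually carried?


B(5,7.469) = 0.451331 (Erlang-B)
Carried load = a(1 − B) = 7.469·(1 − 0.451331) = 7.469·0.548669 = 4.0980 E

Final: 4.0980 Erlangs


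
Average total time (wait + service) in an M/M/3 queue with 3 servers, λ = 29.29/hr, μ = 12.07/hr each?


a = 2.4267; ρ = 0.8089; P₀ = 0.053097
Lq = P₀·a^c·ρ/(c!(1−ρ)²) = 2.80083
Wq = Lq/λ = 2.80083/29.29 = 0.09562 hr
W = Wq + 1/μ = 0.09562 + 0.08285 = 0.17847 hr

Final: 0.17847 hr


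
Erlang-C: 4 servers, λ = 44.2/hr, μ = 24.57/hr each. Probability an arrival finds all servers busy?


a = λ/μ = 1.7989; ρ = a/4 = 0.4497
P₀ = 0.161803 (from M/M/c formula)
C(c,a) = [a^c/(c!(1−ρ))]·P₀ = [10.47294/(24·0.5503)]·0.161803
= 0.79302·0.161803 = 0.128314

Final: 0.128314


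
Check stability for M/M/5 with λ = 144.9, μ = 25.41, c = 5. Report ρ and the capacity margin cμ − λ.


Total capacity cμ = 5·25.41 = 127.05/hr
ρ = λ/(cμ) = 144.9/127.05 = 1.1405
Stable ⇔ ρ < 1: NO
Spare capacity = cμ − λ = 127.05 − 144.9 = -17.85/hr

Final: ρ = 1.1405; unstable; margin = -17.85/hr


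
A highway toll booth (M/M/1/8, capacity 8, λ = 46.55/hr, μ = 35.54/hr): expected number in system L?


ρ = 46.55/35.54 = 1.3098
L = ρ[1 − (K+1)ρ^K + Kρ^(K+1)] / [(1−ρ)(1−ρ^(K+1))]
Numerator: 1.3098·(1 − 9·8.661998 + 8·11.345414) = 18.082106
Denominator: (-0.3098)·(-10.345414) = 3.204924
L = 18.082106/3.204924 = 5.6420

Final: 5.6420


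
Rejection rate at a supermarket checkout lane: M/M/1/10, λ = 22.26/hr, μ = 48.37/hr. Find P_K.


ρ = λ/μ = 22.26/48.37 = 0.4602
P_K = (1−ρ)ρ^K/(1−ρ^(K+1)) = (0.5398·0.0004261)/(1 − 0.0001961)
= 0.0002300/0.999804 = 0.0002300

Final: 0.0002300


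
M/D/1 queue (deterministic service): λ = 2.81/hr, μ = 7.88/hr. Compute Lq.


ρ = 2.81/7.88 = 0.3566
M/D/1: Lq = ρ²/(2(1−ρ)) = 0.1272/(2·0.6434) = 0.09882

Final: 0.09882


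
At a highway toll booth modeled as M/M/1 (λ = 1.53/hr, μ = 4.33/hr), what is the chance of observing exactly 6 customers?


ρ = 1.53/4.33 = 0.3533
P_n = (1−ρ)·ρ^n = (1 − 0.3533)·0.3533^6 = 0.6467·0.001946 = 0.001259

Final: 0.001259


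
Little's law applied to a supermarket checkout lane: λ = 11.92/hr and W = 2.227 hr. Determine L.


L = λW = 11.92·2.227 = 26.5458

Final: 26.5458


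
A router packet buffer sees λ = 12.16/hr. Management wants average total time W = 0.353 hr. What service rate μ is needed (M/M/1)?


W = 1/(μ−λ) ⇒ μ − λ = 1/W = 1/0.353 = 2.8329
μ = λ + 1/W = 12.16 + 2.8329 = 14.9929 per hr

Final: 14.9929 /hr


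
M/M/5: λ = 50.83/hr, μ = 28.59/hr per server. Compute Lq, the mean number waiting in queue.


a = λ/μ = 1.7779; ρ = a/5 = 0.3556
P₀ = 0.168322
Lq = P₀·a^c·ρ / (c!·(1−ρ)²) = 0.168322·17.76355·0.3556/(120·0.41528)
= 0.02133

Final: 0.02133


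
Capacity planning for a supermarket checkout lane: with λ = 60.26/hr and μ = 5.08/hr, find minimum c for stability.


Stability requires cμ > λ ⇔ c > λ/μ.
λ/μ = 60.26/5.08 = 11.8622
Minimum integer c = ⌊11.8622⌋ + 1 = 12
Check: 12·5.08 = 60.96 > 60.26, while 11·5.08 = 55.88 ≤ 60.26

Final: 12 servers


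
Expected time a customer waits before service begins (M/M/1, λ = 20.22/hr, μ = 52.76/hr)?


ρ = 20.22/52.76 = 0.3832
Wq = ρ/(μ−λ) = 0.3832/(52.76 − 20.22) = 0.3832/32.54 = 0.01178 hr

Final: 0.01178 hr


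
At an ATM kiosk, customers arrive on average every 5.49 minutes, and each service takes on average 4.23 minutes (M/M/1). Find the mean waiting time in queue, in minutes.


λ = 60/5.49 = 10.9290 /hr
μ = 60/4.23 = 14.1844 /hr
ρ = λ/μ = 10.9290/14.1844 = 0.7705
Wq = ρ/(μ−λ) = 0.7705/(14.1844−10.9290) = 0.23668 hr
In minutes: 0.23668·60 = 14.201 min

Final: 14.201 min


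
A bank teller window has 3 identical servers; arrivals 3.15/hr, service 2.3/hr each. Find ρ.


ρ = λ/(cμ) = 3.15/(3·2.3) = 3.15/6.90 = 0.4565

Final: 0.4565


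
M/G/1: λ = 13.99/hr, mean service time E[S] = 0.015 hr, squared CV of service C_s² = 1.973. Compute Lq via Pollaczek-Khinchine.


ρ = λ·E[S] = 13.99·0.015 = 0.2099
Lq = ρ²(1+C_s²)/(2(1−ρ)) = 0.04404·(1+1.973)/(2·0.7902)
= 0.04404·2.9730/1.5803 = 0.08285

Final: 0.08285


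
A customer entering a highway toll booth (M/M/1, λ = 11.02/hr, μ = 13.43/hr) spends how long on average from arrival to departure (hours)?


W = 1/(μ−λ) = 1/(13.43 − 11.02) = 1/2.41 = 0.4149 hr

Final: 0.4149 hr


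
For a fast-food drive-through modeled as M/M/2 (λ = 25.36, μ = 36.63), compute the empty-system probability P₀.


a = λ/μ = 25.36/36.63 = 0.6923; ρ = a/c = 0.3462
Σ_{k=0}^{1} a^k/k! (terms k=0..1) = 1.00000 + 0.69233 = 1.69233
Tail: a^2/(2!(1−ρ)) = 0.47932/(2·0.6538) = 0.36654
P₀ = 1/(1.69233 + 0.36654) = 1/2.05887 = 0.485703

Final: 0.485703


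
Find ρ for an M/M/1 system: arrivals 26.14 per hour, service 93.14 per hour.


ρ = λ/μ = 26.14/93.14 = 0.2807

Final: 0.2807


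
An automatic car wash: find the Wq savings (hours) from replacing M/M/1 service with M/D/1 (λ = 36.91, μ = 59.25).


ρ = 36.91/59.25 = 0.6230
Wq(M/M/1) = ρ/(μ−λ) = 0.6230/22.34 = 0.02789 hr
Wq(M/D/1) = ρ/(2(μ−λ)) = 0.01394 hr
Savings = 0.02789 − 0.01394 = 0.01394 hr

Final: 0.01394 hr


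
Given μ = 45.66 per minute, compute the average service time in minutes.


Mean service time = 1/μ = 1/45.66 minute = 0.02190 minute
In minutes: 0.02190 × 1 = 0.02190 min

Final: 0.02190 min


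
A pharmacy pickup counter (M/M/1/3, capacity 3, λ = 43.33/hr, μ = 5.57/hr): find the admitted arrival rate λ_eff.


ρ = 7.7792; P_K = (1−ρ)ρ^3/(1−ρ^4) = 0.871690
λ_eff = λ(1 − P_K) = 43.33·(1 − 0.871690) = 43.33·0.128310 = 5.5597 /hr

Final: 5.5597 /hr


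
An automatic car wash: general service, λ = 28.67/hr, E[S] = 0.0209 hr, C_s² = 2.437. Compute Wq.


ρ = λ·E[S] = 28.67·0.0209 = 0.5992
E[S²] = E[S]²(1+C_s²) = 0.0209²·(1+2.437) = 0.001501
Wq = λ·E[S²]/(2(1−ρ)) = 28.67·0.001501/(2·0.4008) = 0.05370 hr

Final: 0.05370 hr


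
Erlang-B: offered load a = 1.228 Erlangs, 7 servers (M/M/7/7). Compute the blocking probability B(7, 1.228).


B(c,a) = (a^c/c!) / Σ_{k=0}^{c} a^k/k!
a^7/7! = 0.0008355
Σ terms (k=0..7): 1.00000 + 1.22800 + 0.75399 + 0.30863 + 0.09475 + 0.02327 + 0.004763 + 0.0008355 = 3.414246
B = 0.0008355/3.414246 = 0.0002447

Final: 0.0002447


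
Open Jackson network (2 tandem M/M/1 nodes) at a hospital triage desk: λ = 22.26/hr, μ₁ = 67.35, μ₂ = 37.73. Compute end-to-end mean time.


Each node sees arrival rate λ = 22.26/hr (tandem ⇒ throughput preserved).
W₁ = 1/(μ₁−λ) = 1/(67.35−22.26) = 0.02218 hr
W₂ = 1/(μ₂−λ) = 1/(37.73−22.26) = 0.06464 hr
W_total = W₁ + W₂ = 0.02218 + 0.06464 = 0.08682 hr

Final: 0.08682 hr


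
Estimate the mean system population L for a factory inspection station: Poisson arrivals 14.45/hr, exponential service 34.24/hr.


ρ = λ/μ = 14.45/34.24 = 0.4220
L = ρ/(1−ρ) = 0.4220/(1 − 0.4220) = 0.4220/0.5780 = 0.7302

Final: 0.7302


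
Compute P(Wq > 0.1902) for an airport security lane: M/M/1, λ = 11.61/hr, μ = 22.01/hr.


ρ = 11.61/22.01 = 0.5275
P(Wq > t) = ρ·e^{−(μ−λ)t} = 0.5275·e^{−1.9781}
= 0.5275·0.138335 = 0.072970

Final: 0.072970


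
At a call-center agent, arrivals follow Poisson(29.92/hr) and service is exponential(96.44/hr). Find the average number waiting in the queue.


ρ = 29.92/96.44 = 0.3102
Lq = ρ²/(1−ρ) = 0.09625/0.6898 = 0.1395

Final: 0.1395


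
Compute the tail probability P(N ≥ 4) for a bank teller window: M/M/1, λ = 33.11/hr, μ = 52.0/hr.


ρ = 33.11/52.0 = 0.6367
P(N ≥ n) = ρ^n = 0.6367^4 = 0.164370

Final: 0.164370


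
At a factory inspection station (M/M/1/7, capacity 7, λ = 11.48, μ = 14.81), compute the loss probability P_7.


ρ = λ/μ = 11.48/14.81 = 0.7752
P_K = (1−ρ)ρ^K/(1−ρ^(K+1)) = (0.2248·0.168154)/(1 − 0.130345)
= 0.037809/0.869655 = 0.043476

Final: 0.043476


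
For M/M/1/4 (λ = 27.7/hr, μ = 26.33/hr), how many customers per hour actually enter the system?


ρ = 1.0520; P_K = (1−ρ)ρ^4/(1−ρ^5) = 0.220786
λ_eff = λ(1 − P_K) = 27.7·(1 − 0.220786) = 27.7·0.779214 = 21.5842 /hr

Final: 21.5842 /hr


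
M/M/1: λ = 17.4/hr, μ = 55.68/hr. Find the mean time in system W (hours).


W = 1/(μ−λ) = 1/(55.68 − 17.4) = 1/38.28 = 0.02612 hr

Final: 0.02612 hr


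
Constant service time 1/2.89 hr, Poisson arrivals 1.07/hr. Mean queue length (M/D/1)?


ρ = 1.07/2.89 = 0.3702
M/D/1: Lq = ρ²/(2(1−ρ)) = 0.1371/(2·0.6298) = 0.10883

Final: 0.10883


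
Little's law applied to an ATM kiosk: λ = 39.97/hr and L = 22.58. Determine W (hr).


W = L/λ = 22.58/39.97 = 0.5649 hr

Final: 0.5649 hr


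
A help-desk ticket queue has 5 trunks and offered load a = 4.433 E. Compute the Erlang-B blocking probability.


B(c,a) = (a^c/c!) / Σ_{k=0}^{c} a^k/k!
a^5/5! = 14.266171
Σ terms (k=0..5): 1.00000 + 4.43300 + 9.82574 + 14.51918 + 16.09088 + 14.26617 = 60.134966
B = 14.266171/60.134966 = 0.237236

Final: 0.237236


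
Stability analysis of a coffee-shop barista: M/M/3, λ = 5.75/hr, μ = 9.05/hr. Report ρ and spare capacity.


Total capacity cμ = 3·9.05 = 27.15/hr
ρ = λ/(cμ) = 5.75/27.15 = 0.2118
Stable ⇔ ρ < 1: YES
Spare capacity = cμ − λ = 27.15 − 5.75 = 21.40/hr

Final: ρ = 0.2118; stable; margin = 21.40/hr


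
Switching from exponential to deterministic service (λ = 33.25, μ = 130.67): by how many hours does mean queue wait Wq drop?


ρ = 33.25/130.67 = 0.2545
Wq(M/M/1) = ρ/(μ−λ) = 0.2545/97.42 = 0.002612 hr
Wq(M/D/1) = ρ/(2(μ−λ)) = 0.001306 hr
Savings = 0.002612 − 0.001306 = 0.001306 hr

Final: 0.001306 hr


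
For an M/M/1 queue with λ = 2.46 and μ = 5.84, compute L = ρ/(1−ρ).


ρ = λ/μ = 2.46/5.84 = 0.4212
L = ρ/(1−ρ) = 0.4212/(1 − 0.4212) = 0.4212/0.5788 = 0.7278

Final: 0.7278


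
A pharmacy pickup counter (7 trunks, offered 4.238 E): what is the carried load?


B(7,4.238) = 0.075349 (Erlang-B)
Carried load = a(1 − B) = 4.238·(1 − 0.075349) = 4.238·0.924651 = 3.9187 E

Final: 3.9187 Erlangs


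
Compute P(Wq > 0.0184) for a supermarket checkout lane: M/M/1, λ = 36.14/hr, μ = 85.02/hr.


ρ = 36.14/85.02 = 0.4251
P(Wq > t) = ρ·e^{−(μ−λ)t} = 0.4251·e^{−0.8994}
= 0.4251·0.406817 = 0.172928

Final: 0.172928


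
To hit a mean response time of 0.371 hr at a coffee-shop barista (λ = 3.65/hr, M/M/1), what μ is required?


W = 1/(μ−λ) ⇒ μ − λ = 1/W = 1/0.371 = 2.6954
μ = λ + 1/W = 3.65 + 2.6954 = 6.3454 per hr

Final: 6.3454 /hr


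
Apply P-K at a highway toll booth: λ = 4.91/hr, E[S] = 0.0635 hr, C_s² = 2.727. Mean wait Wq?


ρ = λ·E[S] = 4.91·0.0635 = 0.3118
E[S²] = E[S]²(1+C_s²) = 0.0635²·(1+2.727) = 0.015028
Wq = λ·E[S²]/(2(1−ρ)) = 4.91·0.015028/(2·0.6882) = 0.05361 hr

Final: 0.05361 hr


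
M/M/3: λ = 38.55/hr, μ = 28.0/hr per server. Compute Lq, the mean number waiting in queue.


a = λ/μ = 1.3768; ρ = a/3 = 0.4589
P₀ = 0.242222
Lq = P₀·a^c·ρ / (c!·(1−ρ)²) = 0.242222·2.60975·0.4589/(6·0.29276)
= 0.16516

Final: 0.16516


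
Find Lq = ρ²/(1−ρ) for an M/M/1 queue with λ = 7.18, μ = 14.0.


ρ = 7.18/14.0 = 0.5129
Lq = ρ²/(1−ρ) = 0.2630/0.4871 = 0.5399

Final: 0.5399


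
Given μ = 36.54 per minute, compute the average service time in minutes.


Mean service time = 1/μ = 1/36.54 minute = 0.02737 minute
In minutes: 0.02737 × 1 = 0.02737 min

Final: 0.02737 min


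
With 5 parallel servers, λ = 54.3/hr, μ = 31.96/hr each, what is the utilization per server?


ρ = λ/(cμ) = 54.3/(5·31.96) = 54.3/159.80 = 0.3398

Final: 0.3398


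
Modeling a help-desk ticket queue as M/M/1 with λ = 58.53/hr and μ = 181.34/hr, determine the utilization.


ρ = λ/μ = 58.53/181.34 = 0.3228

Final: 0.3228


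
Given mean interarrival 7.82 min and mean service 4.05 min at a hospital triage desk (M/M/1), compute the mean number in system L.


λ = 60/7.82 = 7.6726 /hr
μ = 60/4.05 = 14.8148 /hr
ρ = λ/μ = 7.6726/14.8148 = 0.5179
L = ρ/(1−ρ) = 0.5179/0.4821 = 1.0743

Final: 1.0743


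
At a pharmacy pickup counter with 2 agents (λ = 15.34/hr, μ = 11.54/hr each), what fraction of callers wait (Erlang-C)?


a = λ/μ = 1.3293; ρ = a/2 = 0.6646
P₀ = 0.201458 (from M/M/c formula)
C(c,a) = [a^c/(c!(1−ρ))]·P₀ = [1.76701/(2·0.3354)]·0.201458
= 2.63453·0.201458 = 0.530747

Final: 0.530747


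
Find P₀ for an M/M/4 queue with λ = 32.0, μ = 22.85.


a = λ/μ = 32.0/22.85 = 1.4004; ρ = a/c = 0.3501
Σ_{k=0}^{3} a^k/k! (terms k=0..3) = 1.00000 + 1.40044 + 0.98061 + 0.45776 = 3.83881
Tail: a^4/(4!(1−ρ)) = 3.84641/(24·0.6499) = 0.24661
P₀ = 1/(3.83881 + 0.24661) = 1/4.08542 = 0.244773

Final: 0.244773


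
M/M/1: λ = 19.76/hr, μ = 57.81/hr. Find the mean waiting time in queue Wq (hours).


ρ = 19.76/57.81 = 0.3418
Wq = ρ/(μ−λ) = 0.3418/(57.81 − 19.76) = 0.3418/38.05 = 0.008983 hr

Final: 0.008983 hr


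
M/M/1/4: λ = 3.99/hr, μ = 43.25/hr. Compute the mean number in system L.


ρ = 3.99/43.25 = 0.09225
L = ρ[1 − (K+1)ρ^K + Kρ^(K+1)] / [(1−ρ)(1−ρ^(K+1))]
Numerator: 0.09225·(1 − 5·0.00007243 + 4·0.000006682) = 0.092223
Denominator: (0.9077)·(0.999993) = 0.907740
L = 0.092223/0.907740 = 0.1016

Final: 0.1016


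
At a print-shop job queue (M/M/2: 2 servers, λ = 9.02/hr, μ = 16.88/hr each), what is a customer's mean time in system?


a = 0.5344; ρ = 0.2672; P₀ = 0.578308
Lq = P₀·a^c·ρ/(c!(1−ρ)²) = 0.04108
Wq = Lq/λ = 0.04108/9.02 = 0.004554 hr
W = Wq + 1/μ = 0.004554 + 0.05924 = 0.06380 hr

Final: 0.06380 hr


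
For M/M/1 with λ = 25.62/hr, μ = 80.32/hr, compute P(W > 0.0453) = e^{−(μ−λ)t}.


W ~ Exponential(μ−λ) for M/M/1.
μ − λ = 80.32 − 25.62 = 54.7000
P(W > t) = e^{−(μ−λ)t} = e^{−2.4779} = 0.083918

Final: 0.083918


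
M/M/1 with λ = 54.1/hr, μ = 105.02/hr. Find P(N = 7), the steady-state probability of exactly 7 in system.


ρ = 54.1/105.02 = 0.5151
P_n = (1−ρ)·ρ^n = (1 − 0.5151)·0.5151^7 = 0.4849·0.009627 = 0.004668

Final: 0.004668


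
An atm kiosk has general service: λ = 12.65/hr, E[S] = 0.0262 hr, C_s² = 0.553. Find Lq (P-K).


ρ = λ·E[S] = 12.65·0.0262 = 0.3314
Lq = ρ²(1+C_s²)/(2(1−ρ)) = 0.1098·(1+0.553)/(2·0.6686)
= 0.1098·1.5530/1.3371 = 0.12758

Final: 0.12758


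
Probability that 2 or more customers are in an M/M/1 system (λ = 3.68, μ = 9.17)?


ρ = 3.68/9.17 = 0.4013
P(N ≥ n) = ρ^n = 0.4013^2 = 0.161049

Final: 0.161049


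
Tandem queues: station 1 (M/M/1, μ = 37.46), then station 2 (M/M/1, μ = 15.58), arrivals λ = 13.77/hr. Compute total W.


Each node sees arrival rate λ = 13.77/hr (tandem ⇒ throughput preserved).
W₁ = 1/(μ₁−λ) = 1/(37.46−13.77) = 0.04221 hr
W₂ = 1/(μ₂−λ) = 1/(15.58−13.77) = 0.55249 hr
W_total = W₁ + W₂ = 0.04221 + 0.55249 = 0.59470 hr

Final: 0.59470 hr


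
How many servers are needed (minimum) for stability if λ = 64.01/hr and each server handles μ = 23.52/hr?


Stability requires cμ > λ ⇔ c > λ/μ.
λ/μ = 64.01/23.52 = 2.7215
Minimum integer c = ⌊2.7215⌋ + 1 = 3
Check: 3·23.52 = 70.56 > 64.01, while 2·23.52 = 47.04 ≤ 64.01

Final: 3 servers


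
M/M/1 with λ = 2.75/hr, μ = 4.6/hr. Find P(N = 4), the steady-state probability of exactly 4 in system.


ρ = 2.75/4.6 = 0.5978
P_n = (1−ρ)·ρ^n = (1 − 0.5978)·0.5978^4 = 0.4022·0.127732 = 0.051370

Final: 0.051370


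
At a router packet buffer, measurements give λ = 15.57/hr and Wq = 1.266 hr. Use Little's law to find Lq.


Lq = λWq = 15.57·1.266 = 19.7116

Final: 19.7116


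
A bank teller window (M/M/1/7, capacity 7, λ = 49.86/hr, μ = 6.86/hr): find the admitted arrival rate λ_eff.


ρ = 7.2682; P_K = (1−ρ)ρ^7/(1−ρ^8) = 0.862415
λ_eff = λ(1 − P_K) = 49.86·(1 − 0.862415) = 49.86·0.137585 = 6.8600 /hr

Final: 6.8600 /hr


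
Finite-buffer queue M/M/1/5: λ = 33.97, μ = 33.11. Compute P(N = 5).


ρ = λ/μ = 33.97/33.11 = 1.0260
P_K = (1−ρ)ρ^K/(1−ρ^(K+1)) = (-0.02597·1.136794)/(1 − 1.166321)
= -0.029527/-0.166321 = 0.177531

Final: 0.177531


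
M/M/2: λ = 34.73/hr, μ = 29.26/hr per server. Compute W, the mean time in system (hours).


a = 1.1869; ρ = 0.5935; P₀ = 0.255121
Lq = P₀·a^c·ρ/(c!(1−ρ)²) = 0.64535
Wq = Lq/λ = 0.64535/34.73 = 0.01858 hr
W = Wq + 1/μ = 0.01858 + 0.03418 = 0.05276 hr

Final: 0.05276 hr


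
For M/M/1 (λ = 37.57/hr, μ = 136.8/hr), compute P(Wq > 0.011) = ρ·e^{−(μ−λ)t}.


ρ = 37.57/136.8 = 0.2746
P(Wq > t) = ρ·e^{−(μ−λ)t} = 0.2746·e^{−1.0915}
= 0.2746·0.335702 = 0.092195

Final: 0.092195


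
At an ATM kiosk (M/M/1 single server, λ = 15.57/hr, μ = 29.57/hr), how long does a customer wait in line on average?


ρ = 15.57/29.57 = 0.5265
Wq = ρ/(μ−λ) = 0.5265/(29.57 − 15.57) = 0.5265/14.00 = 0.03761 hr

Final: 0.03761 hr


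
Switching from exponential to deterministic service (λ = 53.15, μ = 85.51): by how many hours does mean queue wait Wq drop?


ρ = 53.15/85.51 = 0.6216
Wq(M/M/1) = ρ/(μ−λ) = 0.6216/32.36 = 0.01921 hr
Wq(M/D/1) = ρ/(2(μ−λ)) = 0.009604 hr
Savings = 0.01921 − 0.009604 = 0.009604 hr

Final: 0.009604 hr


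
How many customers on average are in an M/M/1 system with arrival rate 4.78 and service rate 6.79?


ρ = λ/μ = 4.78/6.79 = 0.7040
L = ρ/(1−ρ) = 0.7040/(1 − 0.7040) = 0.7040/0.2960 = 2.3781

Final: 2.3781


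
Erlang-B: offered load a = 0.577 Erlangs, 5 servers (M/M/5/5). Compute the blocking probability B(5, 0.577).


B(c,a) = (a^c/c!) / Σ_{k=0}^{c} a^k/k!
a^5/5! = 0.0005330
Σ terms (k=0..5): 1.00000 + 0.57700 + 0.16646 + 0.03202 + 0.004618 + 0.0005330 = 1.780633
B = 0.0005330/1.780633 = 0.0002993

Final: 0.0002993


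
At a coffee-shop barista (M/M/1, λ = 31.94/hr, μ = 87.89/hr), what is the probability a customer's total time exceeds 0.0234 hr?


W ~ Exponential(μ−λ) for M/M/1.
μ − λ = 87.89 − 31.94 = 55.9500
P(W > t) = e^{−(μ−λ)t} = e^{−1.3092} = 0.270028

Final: 0.270028


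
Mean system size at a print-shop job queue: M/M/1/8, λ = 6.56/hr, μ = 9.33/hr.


ρ = 6.56/9.33 = 0.7031
L = ρ[1 − (K+1)ρ^K + Kρ^(K+1)] / [(1−ρ)(1−ρ^(K+1))]
Numerator: 0.7031·(1 − 9·0.059728 + 8·0.041995) = 0.561369
Denominator: (0.2969)·(0.958005) = 0.284424
L = 0.561369/0.284424 = 1.9737

Final: 1.9737


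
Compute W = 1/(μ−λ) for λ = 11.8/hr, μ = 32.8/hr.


W = 1/(μ−λ) = 1/(32.8 − 11.8) = 1/21.00 = 0.04762 hr

Final: 0.04762 hr


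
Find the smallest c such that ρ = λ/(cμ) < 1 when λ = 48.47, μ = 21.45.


Stability requires cμ > λ ⇔ c > λ/μ.
λ/μ = 48.47/21.45 = 2.2597
Minimum integer c = ⌊2.2597⌋ + 1 = 3
Check: 3·21.45 = 64.35 > 48.47, while 2·21.45 = 42.90 ≤ 48.47

Final: 3 servers


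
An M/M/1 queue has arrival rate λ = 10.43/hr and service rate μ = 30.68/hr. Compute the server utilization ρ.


ρ = λ/μ = 10.43/30.68 = 0.3400

Final: 0.3400


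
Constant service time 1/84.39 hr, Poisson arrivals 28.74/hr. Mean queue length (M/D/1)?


ρ = 28.74/84.39 = 0.3406
M/D/1: Lq = ρ²/(2(1−ρ)) = 0.1160/(2·0.6594) = 0.08794

Final: 0.08794


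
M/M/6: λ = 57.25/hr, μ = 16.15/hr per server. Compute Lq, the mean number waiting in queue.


a = λ/μ = 3.5449; ρ = a/6 = 0.5908
P₀ = 0.027600
Lq = P₀·a^c·ρ / (c!·(1−ρ)²) = 0.027600·1984.34776·0.5908/(720·0.16743)
= 0.26841

Final: 0.26841


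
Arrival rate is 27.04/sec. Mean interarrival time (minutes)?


Mean interarrival time = 1/λ = 1/27.04 second = 0.03698 second
In minutes: 0.03698 × 0.0166667 = 0.0006164 min

Final: 0.0006164 min


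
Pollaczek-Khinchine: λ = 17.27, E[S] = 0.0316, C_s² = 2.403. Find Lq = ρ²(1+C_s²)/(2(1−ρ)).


ρ = λ·E[S] = 17.27·0.0316 = 0.5457
Lq = ρ²(1+C_s²)/(2(1−ρ)) = 0.2978·(1+2.403)/(2·0.4543)
= 0.2978·3.4030/0.9085 = 1.11552

Final: 1.11552


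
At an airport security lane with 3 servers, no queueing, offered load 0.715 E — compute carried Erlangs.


B(3,0.715) = 0.029988 (Erlang-B)
Carried load = a(1 − B) = 0.715·(1 − 0.029988) = 0.715·0.970012 = 0.6936 E

Final: 0.6936 Erlangs


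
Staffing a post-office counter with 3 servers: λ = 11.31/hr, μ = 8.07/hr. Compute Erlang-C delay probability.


a = λ/μ = 1.4015; ρ = a/3 = 0.4672
P₀ = 0.235593 (from M/M/c formula)
C(c,a) = [a^c/(c!(1−ρ))]·P₀ = [2.75275/(6·0.5328)]·0.235593
= 0.86104·0.235593 = 0.202854

Final: 0.202854


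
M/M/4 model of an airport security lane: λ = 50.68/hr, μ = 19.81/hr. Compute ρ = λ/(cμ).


ρ = λ/(cμ) = 50.68/(4·19.81) = 50.68/79.24 = 0.6396

Final: 0.6396


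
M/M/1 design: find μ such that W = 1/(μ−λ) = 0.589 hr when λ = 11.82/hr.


W = 1/(μ−λ) ⇒ μ − λ = 1/W = 1/0.589 = 1.6978
μ = λ + 1/W = 11.82 + 1.6978 = 13.5178 per hr

Final: 13.5178 /hr


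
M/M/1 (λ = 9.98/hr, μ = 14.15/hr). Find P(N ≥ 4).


ρ = 9.98/14.15 = 0.7053
P(N ≥ n) = ρ^n = 0.7053^4 = 0.247455

Final: 0.247455


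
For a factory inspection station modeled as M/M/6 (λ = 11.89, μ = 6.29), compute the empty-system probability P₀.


a = λ/μ = 11.89/6.29 = 1.8903; ρ = a/c = 0.3151
Σ_{k=0}^{5} a^k/k! (terms k=0..5) = 1.00000 + 1.89030 + 1.78662 + 1.12575 + 0.53200 + 0.20113 = 6.53581
Tail: a^6/(6!(1−ρ)) = 45.62336/(720·0.6849) = 0.09251
P₀ = 1/(6.53581 + 0.09251) = 1/6.62832 = 0.150868

Final: 0.150868


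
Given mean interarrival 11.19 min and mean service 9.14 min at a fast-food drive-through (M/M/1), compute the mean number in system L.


λ = 60/11.19 = 5.3619 /hr
μ = 60/9.14 = 6.5646 /hr
ρ = λ/μ = 5.3619/6.5646 = 0.8168
L = ρ/(1−ρ) = 0.8168/0.1832 = 4.4585

Final: 4.4585


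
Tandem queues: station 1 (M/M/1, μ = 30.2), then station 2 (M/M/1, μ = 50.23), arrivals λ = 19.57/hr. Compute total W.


Each node sees arrival rate λ = 19.57/hr (tandem ⇒ throughput preserved).
W₁ = 1/(μ₁−λ) = 1/(30.2−19.57) = 0.09407 hr
W₂ = 1/(μ₂−λ) = 1/(50.23−19.57) = 0.03262 hr
W_total = W₁ + W₂ = 0.09407 + 0.03262 = 0.12669 hr

Final: 0.12669 hr


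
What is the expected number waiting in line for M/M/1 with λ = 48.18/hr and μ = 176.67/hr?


ρ = 48.18/176.67 = 0.2727
Lq = ρ²/(1−ρ) = 0.07437/0.7273 = 0.1023

Final: 0.1023


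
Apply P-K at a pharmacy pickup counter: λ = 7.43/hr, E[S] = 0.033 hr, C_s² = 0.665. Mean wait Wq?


ρ = λ·E[S] = 7.43·0.033 = 0.2452
E[S²] = E[S]²(1+C_s²) = 0.033²·(1+0.665) = 0.001813
Wq = λ·E[S²]/(2(1−ρ)) = 7.43·0.001813/(2·0.7548) = 0.008924 hr

Final: 0.008924 hr


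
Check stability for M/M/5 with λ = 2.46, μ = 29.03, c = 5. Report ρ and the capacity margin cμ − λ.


Total capacity cμ = 5·29.03 = 145.15/hr
ρ = λ/(cμ) = 2.46/145.15 = 0.01695
Stable ⇔ ρ < 1: YES
Spare capacity = cμ − λ = 145.15 − 2.46 = 142.69/hr

Final: ρ = 0.01695; stable; margin = 142.69/hr


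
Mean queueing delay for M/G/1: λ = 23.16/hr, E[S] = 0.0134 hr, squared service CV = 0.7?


ρ = λ·E[S] = 23.16·0.0134 = 0.3103
E[S²] = E[S]²(1+C_s²) = 0.0134²·(1+0.7) = 0.0003053
Wq = λ·E[S²]/(2(1−ρ)) = 23.16·0.0003053/(2·0.6897) = 0.005125 hr

Final: 0.005125 hr


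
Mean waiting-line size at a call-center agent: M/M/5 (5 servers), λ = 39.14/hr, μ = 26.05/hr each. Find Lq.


a = λ/μ = 1.5025; ρ = a/5 = 0.3005
P₀ = 0.222216
Lq = P₀·a^c·ρ / (c!·(1−ρ)²) = 0.222216·7.65712·0.3005/(120·0.48930)
= 0.008708

Final: 0.008708


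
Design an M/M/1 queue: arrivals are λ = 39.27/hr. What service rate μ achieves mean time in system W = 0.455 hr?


W = 1/(μ−λ) ⇒ μ − λ = 1/W = 1/0.455 = 2.1978
μ = λ + 1/W = 39.27 + 2.1978 = 41.4678 per hr

Final: 41.4678 /hr


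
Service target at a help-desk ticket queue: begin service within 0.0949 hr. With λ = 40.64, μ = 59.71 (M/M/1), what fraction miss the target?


ρ = 40.64/59.71 = 0.6806
P(Wq > t) = ρ·e^{−(μ−λ)t} = 0.6806·e^{−1.8097}
= 0.6806·0.163696 = 0.111415

Final: 0.111415


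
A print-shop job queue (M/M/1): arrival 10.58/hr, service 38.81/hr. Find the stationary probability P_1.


ρ = 10.58/38.81 = 0.2726
P_n = (1−ρ)·ρ^n = (1 − 0.2726)·0.2726^1 = 0.7274·0.272610 = 0.198294

Final: 0.198294


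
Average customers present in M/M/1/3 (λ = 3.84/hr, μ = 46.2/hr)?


ρ = 3.84/46.2 = 0.08312
L = ρ[1 − (K+1)ρ^K + Kρ^(K+1)] / [(1−ρ)(1−ρ^(K+1))]
Numerator: 0.08312·(1 − 4·0.0005742 + 3·0.00004773) = 0.082938
Denominator: (0.9169)·(0.999952) = 0.916839
L = 0.082938/0.916839 = 0.09046

Final: 0.09046


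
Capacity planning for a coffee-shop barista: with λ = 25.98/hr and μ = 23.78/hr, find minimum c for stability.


Stability requires cμ > λ ⇔ c > λ/μ.
λ/μ = 25.98/23.78 = 1.0925
Minimum integer c = ⌊1.0925⌋ + 1 = 2
Check: 2·23.78 = 47.56 > 25.98, while 1·23.78 = 23.78 ≤ 25.98

Final: 2 servers


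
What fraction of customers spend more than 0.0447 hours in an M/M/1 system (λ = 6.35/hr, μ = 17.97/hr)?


W ~ Exponential(μ−λ) for M/M/1.
μ − λ = 17.97 − 6.35 = 11.6200
P(W > t) = e^{−(μ−λ)t} = e^{−0.5194} = 0.594869

Final: 0.594869


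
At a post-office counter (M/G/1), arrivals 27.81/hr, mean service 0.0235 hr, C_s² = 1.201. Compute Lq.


ρ = λ·E[S] = 27.81·0.0235 = 0.6535
Lq = ρ²(1+C_s²)/(2(1−ρ)) = 0.4271·(1+1.201)/(2·0.3465)
= 0.4271·2.2010/0.6929 = 1.35665

Final: 1.35665


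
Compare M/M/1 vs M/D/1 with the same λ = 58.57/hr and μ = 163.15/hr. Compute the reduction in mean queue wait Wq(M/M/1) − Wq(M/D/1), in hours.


ρ = 58.57/163.15 = 0.3590
Wq(M/M/1) = ρ/(μ−λ) = 0.3590/104.58 = 0.003433 hr
Wq(M/D/1) = ρ/(2(μ−λ)) = 0.001716 hr
Savings = 0.003433 − 0.001716 = 0.001716 hr

Final: 0.001716 hr


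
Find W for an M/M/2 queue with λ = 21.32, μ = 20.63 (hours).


a = 1.0334; ρ = 0.5167; P₀ = 0.318632
Lq = P₀·a^c·ρ/(c!(1−ρ)²) = 0.37645
Wq = Lq/λ = 0.37645/21.32 = 0.01766 hr
W = Wq + 1/μ = 0.01766 + 0.04847 = 0.06613 hr

Final: 0.06613 hr


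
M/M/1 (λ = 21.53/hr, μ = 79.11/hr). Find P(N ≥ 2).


ρ = 21.53/79.11 = 0.2722
P(N ≥ n) = ρ^n = 0.2722^2 = 0.074067

Final: 0.074067


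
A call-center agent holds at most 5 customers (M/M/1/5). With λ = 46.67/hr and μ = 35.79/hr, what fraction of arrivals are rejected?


ρ = λ/μ = 46.67/35.79 = 1.3040
P_K = (1−ρ)ρ^K/(1−ρ^(K+1)) = (-0.3040·3.770340)/(1 − 4.916506)
= -1.146166/-3.916506 = 0.292650

Final: 0.292650


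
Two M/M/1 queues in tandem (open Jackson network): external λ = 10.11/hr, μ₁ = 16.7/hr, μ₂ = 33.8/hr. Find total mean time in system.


Each node sees arrival rate λ = 10.11/hr (tandem ⇒ throughput preserved).
W₁ = 1/(μ₁−λ) = 1/(16.7−10.11) = 0.15175 hr
W₂ = 1/(μ₂−λ) = 1/(33.8−10.11) = 0.04221 hr
W_total = W₁ + W₂ = 0.15175 + 0.04221 = 0.19396 hr

Final: 0.19396 hr


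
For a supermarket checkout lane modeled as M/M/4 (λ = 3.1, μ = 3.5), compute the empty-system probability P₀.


a = λ/μ = 3.1/3.5 = 0.8857; ρ = a/c = 0.2214
Σ_{k=0}^{3} a^k/k! (terms k=0..3) = 1.00000 + 0.88571 + 0.39224 + 0.11581 = 2.39376
Tail: a^4/(4!(1−ρ)) = 0.61542/(24·0.7786) = 0.03294
P₀ = 1/(2.39376 + 0.03294) = 1/2.42670 = 0.412082

Final: 0.412082


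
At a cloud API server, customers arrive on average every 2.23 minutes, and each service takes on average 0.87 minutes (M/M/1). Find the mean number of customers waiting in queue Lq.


λ = 60/2.23 = 26.9058 /hr
μ = 60/0.87 = 68.9655 /hr
ρ = λ/μ = 26.9058/68.9655 = 0.3901
Lq = ρ²/(1−ρ) = 0.1522/0.6099 = 0.2496

Final: 0.2496


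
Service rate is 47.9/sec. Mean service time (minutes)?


Mean service time = 1/μ = 1/47.9 second = 0.02088 second
In minutes: 0.02088 × 0.0166667 = 0.0003479 min

Final: 0.0003479 min


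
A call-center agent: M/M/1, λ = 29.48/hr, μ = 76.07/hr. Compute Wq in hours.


ρ = 29.48/76.07 = 0.3875
Wq = ρ/(μ−λ) = 0.3875/(76.07 − 29.48) = 0.3875/46.59 = 0.008318 hr

Final: 0.008318 hr


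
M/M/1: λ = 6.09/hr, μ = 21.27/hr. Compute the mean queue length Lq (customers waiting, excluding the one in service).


ρ = 6.09/21.27 = 0.2863
Lq = ρ²/(1−ρ) = 0.08198/0.7137 = 0.1149

Final: 0.1149


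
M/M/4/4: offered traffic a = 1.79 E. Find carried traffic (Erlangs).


B(4,1.79) = 0.074062 (Erlang-B)
Carried load = a(1 − B) = 1.79·(1 − 0.074062) = 1.79·0.925938 = 1.6574 E

Final: 1.6574 Erlangs


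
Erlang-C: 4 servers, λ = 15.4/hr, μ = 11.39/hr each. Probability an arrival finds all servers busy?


a = λ/μ = 1.3521; ρ = a/4 = 0.3380
P₀ = 0.257176 (from M/M/c formula)
C(c,a) = [a^c/(c!(1−ρ))]·P₀ = [3.34186/(24·0.6620)]·0.257176
= 0.21034·0.257176 = 0.054095

Final: 0.054095


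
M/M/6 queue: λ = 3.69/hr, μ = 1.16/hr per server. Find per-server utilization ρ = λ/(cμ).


ρ = λ/(cμ) = 3.69/(6·1.16) = 3.69/6.96 = 0.5302

Final: 0.5302


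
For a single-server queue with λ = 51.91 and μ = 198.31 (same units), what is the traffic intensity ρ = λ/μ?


ρ = λ/μ = 51.91/198.31 = 0.2618

Final: 0.2618


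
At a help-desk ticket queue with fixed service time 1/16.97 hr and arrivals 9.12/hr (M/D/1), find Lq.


ρ = 9.12/16.97 = 0.5374
M/D/1: Lq = ρ²/(2(1−ρ)) = 0.2888/(2·0.4626) = 0.31218

Final: 0.31218


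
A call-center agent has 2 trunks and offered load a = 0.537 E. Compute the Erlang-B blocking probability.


B(c,a) = (a^c/c!) / Σ_{k=0}^{c} a^k/k!
a^2/2! = 0.144185
Σ terms (k=0..2): 1.00000 + 0.53700 + 0.14418 = 1.681185
B = 0.144185/1.681185 = 0.085764

Final: 0.085764


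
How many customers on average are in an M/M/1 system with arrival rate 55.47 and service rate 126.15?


ρ = λ/μ = 55.47/126.15 = 0.4397
L = ρ/(1−ρ) = 0.4397/(1 − 0.4397) = 0.4397/0.5603 = 0.7848

Final: 0.7848


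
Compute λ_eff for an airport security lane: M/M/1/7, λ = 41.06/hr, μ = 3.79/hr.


ρ = 10.8338; P_K = (1−ρ)ρ^7/(1−ρ^8) = 0.907696
λ_eff = λ(1 − P_K) = 41.06·(1 − 0.907696) = 41.06·0.092304 = 3.7900 /hr

Final: 3.7900 /hr


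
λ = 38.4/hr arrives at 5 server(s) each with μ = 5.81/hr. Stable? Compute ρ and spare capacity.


Total capacity cμ = 5·5.81 = 29.05/hr
ρ = λ/(cμ) = 38.4/29.05 = 1.3219
Stable ⇔ ρ < 1: NO
Spare capacity = cμ − λ = 29.05 − 38.4 = -9.35/hr

Final: ρ = 1.3219; unstable; margin = -9.35/hr


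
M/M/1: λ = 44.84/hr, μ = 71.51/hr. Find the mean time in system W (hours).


W = 1/(μ−λ) = 1/(71.51 − 44.84) = 1/26.67 = 0.03750 hr

Final: 0.03750 hr


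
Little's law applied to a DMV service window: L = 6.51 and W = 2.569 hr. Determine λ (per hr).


λ = L/W = 6.51/2.569 = 2.5341 /hr

Final: 2.5341 /hr


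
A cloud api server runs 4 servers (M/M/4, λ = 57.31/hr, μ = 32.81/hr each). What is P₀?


a = λ/μ = 57.31/32.81 = 1.7467; ρ = a/c = 0.4367
Σ_{k=0}^{3} a^k/k! (terms k=0..3) = 1.00000 + 1.74672 + 1.52552 + 0.88822 = 5.16047
Tail: a^4/(4!(1−ρ)) = 9.30886/(24·0.5633) = 0.68854
P₀ = 1/(5.16047 + 0.68854) = 1/5.84901 = 0.170969

Final: 0.170969


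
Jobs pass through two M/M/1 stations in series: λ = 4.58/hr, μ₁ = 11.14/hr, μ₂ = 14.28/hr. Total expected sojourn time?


Each node sees arrival rate λ = 4.58/hr (tandem ⇒ throughput preserved).
W₁ = 1/(μ₁−λ) = 1/(11.14−4.58) = 0.15244 hr
W₂ = 1/(μ₂−λ) = 1/(14.28−4.58) = 0.10309 hr
W_total = W₁ + W₂ = 0.15244 + 0.10309 = 0.25553 hr

Final: 0.25553 hr


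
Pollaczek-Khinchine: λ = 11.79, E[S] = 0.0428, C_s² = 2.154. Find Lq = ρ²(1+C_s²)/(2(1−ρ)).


ρ = λ·E[S] = 11.79·0.0428 = 0.5046
Lq = ρ²(1+C_s²)/(2(1−ρ)) = 0.2546·(1+2.154)/(2·0.4954)
= 0.2546·3.1540/0.9908 = 0.81059

Final: 0.81059


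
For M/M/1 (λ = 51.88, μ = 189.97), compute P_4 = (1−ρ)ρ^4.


ρ = 51.88/189.97 = 0.2731
P_n = (1−ρ)·ρ^n = (1 − 0.2731)·0.2731^4 = 0.7269·0.005562 = 0.004043

Final: 0.004043


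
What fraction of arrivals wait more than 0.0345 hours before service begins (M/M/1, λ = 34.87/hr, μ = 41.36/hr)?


ρ = 34.87/41.36 = 0.8431
P(Wq > t) = ρ·e^{−(μ−λ)t} = 0.8431·e^{−0.2239}
= 0.8431·0.799391 = 0.673955

Final: 0.673955


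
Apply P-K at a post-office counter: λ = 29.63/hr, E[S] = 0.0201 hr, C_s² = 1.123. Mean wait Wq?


ρ = λ·E[S] = 29.63·0.0201 = 0.5956
E[S²] = E[S]²(1+C_s²) = 0.0201²·(1+1.123) = 0.0008577
Wq = λ·E[S²]/(2(1−ρ)) = 29.63·0.0008577/(2·0.4044) = 0.03142 hr

Final: 0.03142 hr


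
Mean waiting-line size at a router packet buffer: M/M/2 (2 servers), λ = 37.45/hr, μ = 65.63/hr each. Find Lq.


a = λ/μ = 0.5706; ρ = a/2 = 0.2853
P₀ = 0.556043
Lq = P₀·a^c·ρ / (c!·(1−ρ)²) = 0.556043·0.32561·0.2853/(2·0.51078)
= 0.05057

Final: 0.05057


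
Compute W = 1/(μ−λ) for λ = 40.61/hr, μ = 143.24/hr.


W = 1/(μ−λ) = 1/(143.24 − 40.61) = 1/102.63 = 0.009744 hr

Final: 0.009744 hr


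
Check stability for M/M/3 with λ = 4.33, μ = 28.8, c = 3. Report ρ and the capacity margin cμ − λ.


Total capacity cμ = 3·28.8 = 86.40/hr
ρ = λ/(cμ) = 4.33/86.40 = 0.05012
Stable ⇔ ρ < 1: YES
Spare capacity = cμ − λ = 86.40 − 4.33 = 82.07/hr

Final: ρ = 0.05012; stable; margin = 82.07/hr


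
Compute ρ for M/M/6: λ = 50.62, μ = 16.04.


ρ = λ/(cμ) = 50.62/(6·16.04) = 50.62/96.24 = 0.5260

Final: 0.5260


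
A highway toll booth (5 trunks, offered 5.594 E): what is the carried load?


B(5,5.594) = 0.331110 (Erlang-B)
Carried load = a(1 − B) = 5.594·(1 − 0.331110) = 5.594·0.668890 = 3.7418 E

Final: 3.7418 Erlangs


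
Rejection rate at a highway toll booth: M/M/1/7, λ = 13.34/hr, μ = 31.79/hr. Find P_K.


ρ = λ/μ = 13.34/31.79 = 0.4196
P_K = (1−ρ)ρ^K/(1−ρ^(K+1)) = (0.5804·0.002291)/(1 − 0.0009614)
= 0.001330/0.999039 = 0.001331

Final: 0.001331
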